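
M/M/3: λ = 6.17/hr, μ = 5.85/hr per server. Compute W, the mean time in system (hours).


a = 1.0547; ρ = 0.3516; P₀ = 0.343353
Lq = P₀·a^c·ρ/(c!(1−ρ)²) = 0.05614
Wq = Lq/λ = 0.05614/6.17 = 0.009099 hr
W = Wq + 1/μ = 0.009099 + 0.17094 = 0.18004 hr

Final: 0.18004 hr


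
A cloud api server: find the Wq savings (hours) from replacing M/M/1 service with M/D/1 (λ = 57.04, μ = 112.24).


ρ = 57.04/112.24 = 0.5082
Wq(M/M/1) = ρ/(μ−λ) = 0.5082/55.20 = 0.009206 hr
Wq(M/D/1) = ρ/(2(μ−λ)) = 0.004603 hr
Savings = 0.009206 − 0.004603 = 0.004603 hr

Final: 0.004603 hr


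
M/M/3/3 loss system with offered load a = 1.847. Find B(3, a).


B(c,a) = (a^c/c!) / Σ_{k=0}^{c} a^k/k!
a^3/3! = 1.050145
Σ terms (k=0..3): 1.00000 + 1.84700 + 1.70570 + 1.05015 = 5.602850
B = 1.050145/5.602850 = 0.187431

Final: 0.187431


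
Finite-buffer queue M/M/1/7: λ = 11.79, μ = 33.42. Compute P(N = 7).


ρ = λ/μ = 11.79/33.42 = 0.3528
P_K = (1−ρ)ρ^K/(1−ρ^(K+1)) = (0.6472·0.0006801)/(1 − 0.0002399)
= 0.0004402/0.999760 = 0.0004403

Final: 0.0004403


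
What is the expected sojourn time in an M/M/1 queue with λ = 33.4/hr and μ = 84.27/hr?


W = 1/(μ−λ) = 1/(84.27 − 33.4) = 1/50.87 = 0.01966 hr

Final: 0.01966 hr


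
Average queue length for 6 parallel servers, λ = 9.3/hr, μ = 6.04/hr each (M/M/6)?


a = λ/μ = 1.5397; ρ = a/6 = 0.2566
P₀ = 0.214375
Lq = P₀·a^c·ρ / (c!·(1−ρ)²) = 0.214375·13.32527·0.2566/(720·0.55261)
= 0.001842

Final: 0.001842


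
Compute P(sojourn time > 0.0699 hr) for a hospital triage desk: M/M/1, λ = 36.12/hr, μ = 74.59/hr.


W ~ Exponential(μ−λ) for M/M/1.
μ − λ = 74.59 − 36.12 = 38.4700
P(W > t) = e^{−(μ−λ)t} = e^{−2.6891} = 0.067945

Final: 0.067945


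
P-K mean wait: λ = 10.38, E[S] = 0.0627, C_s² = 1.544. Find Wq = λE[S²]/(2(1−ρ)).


ρ = λ·E[S] = 10.38·0.0627 = 0.6508
E[S²] = E[S]²(1+C_s²) = 0.0627²·(1+1.544) = 0.010001
Wq = λ·E[S²]/(2(1−ρ)) = 10.38·0.010001/(2·0.3492) = 0.14865 hr

Final: 0.14865 hr


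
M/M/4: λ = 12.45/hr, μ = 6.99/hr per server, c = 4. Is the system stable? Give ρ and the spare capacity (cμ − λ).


Total capacity cμ = 4·6.99 = 27.96/hr
ρ = λ/(cμ) = 12.45/27.96 = 0.4453
Stable ⇔ ρ < 1: YES
Spare capacity = cμ − λ = 27.96 − 12.45 = 15.51/hr

Final: ρ = 0.4453; stable; margin = 15.51/hr


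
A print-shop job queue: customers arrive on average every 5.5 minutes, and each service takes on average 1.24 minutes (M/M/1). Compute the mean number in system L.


λ = 60/5.5 = 10.9091 /hr
μ = 60/1.24 = 48.3871 /hr
ρ = λ/μ = 10.9091/48.3871 = 0.2255
L = ρ/(1−ρ) = 0.2255/0.7745 = 0.2911

Final: 0.2911


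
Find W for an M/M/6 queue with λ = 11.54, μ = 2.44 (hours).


a = 4.7295; ρ = 0.7883; P₀ = 0.006733
Lq = P₀·a^c·ρ/(c!(1−ρ)²) = 1.83993
Wq = Lq/λ = 1.83993/11.54 = 0.15944 hr
W = Wq + 1/μ = 0.15944 + 0.40984 = 0.56928 hr

Final: 0.56928 hr


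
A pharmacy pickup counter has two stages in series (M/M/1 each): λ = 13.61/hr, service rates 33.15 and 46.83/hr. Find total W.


Each node sees arrival rate λ = 13.61/hr (tandem ⇒ throughput preserved).
W₁ = 1/(μ₁−λ) = 1/(33.15−13.61) = 0.05118 hr
W₂ = 1/(μ₂−λ) = 1/(46.83−13.61) = 0.03010 hr
W_total = W₁ + W₂ = 0.05118 + 0.03010 = 0.08128 hr

Final: 0.08128 hr


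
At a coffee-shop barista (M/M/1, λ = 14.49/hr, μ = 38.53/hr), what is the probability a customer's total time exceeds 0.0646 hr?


W ~ Exponential(μ−λ) for M/M/1.
μ − λ = 38.53 − 14.49 = 24.0400
P(W > t) = e^{−(μ−λ)t} = e^{−1.5530} = 0.211616

Final: 0.211616


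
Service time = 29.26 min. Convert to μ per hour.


μ = 1/(service time) in consistent units.
1 hour = 60 min, so μ = 60/29.26 = 2.0506 per hour

Final: 2.0506 /hr


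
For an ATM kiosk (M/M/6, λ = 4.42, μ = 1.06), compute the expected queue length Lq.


a = λ/μ = 4.1698; ρ = a/6 = 0.6950
P₀ = 0.013702
Lq = P₀·a^c·ρ / (c!·(1−ρ)²) = 0.013702·5256.52125·0.6950/(720·0.09304)
= 0.74717

Final: 0.74717


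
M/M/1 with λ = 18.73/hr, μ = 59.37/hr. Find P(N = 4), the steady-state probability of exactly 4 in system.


ρ = 18.73/59.37 = 0.3155
P_n = (1−ρ)·ρ^n = (1 − 0.3155)·0.3155^4 = 0.6845·0.009906 = 0.006781

Final: 0.006781


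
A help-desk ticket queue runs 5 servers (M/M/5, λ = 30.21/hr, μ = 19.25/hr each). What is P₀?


a = λ/μ = 30.21/19.25 = 1.5694; ρ = a/c = 0.3139
Σ_{k=0}^{4} a^k/k! (terms k=0..4) = 1.00000 + 1.56935 + 1.23143 + 0.64418 + 0.25274 = 4.69770
Tail: a^5/(5!(1−ρ)) = 9.51919/(120·0.6861) = 0.11561
P₀ = 1/(4.69770 + 0.11561) = 1/4.81332 = 0.207757

Final: 0.207757


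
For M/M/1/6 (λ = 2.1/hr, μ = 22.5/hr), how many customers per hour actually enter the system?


ρ = 0.09333; P_K = (1−ρ)ρ^6/(1−ρ^7) = 0.0000005993
λ_eff = λ(1 − P_K) = 2.1·(1 − 0.0000005993) = 2.1·0.999999 = 2.1000 /hr

Final: 2.1000 /hr


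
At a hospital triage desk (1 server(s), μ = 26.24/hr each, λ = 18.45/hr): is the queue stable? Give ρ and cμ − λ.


Total capacity cμ = 1·26.24 = 26.24/hr
ρ = λ/(cμ) = 18.45/26.24 = 0.7031
Stable ⇔ ρ < 1: YES
Spare capacity = cμ − λ = 26.24 − 18.45 = 7.79/hr

Final: ρ = 0.7031; stable; margin = 7.79/hr


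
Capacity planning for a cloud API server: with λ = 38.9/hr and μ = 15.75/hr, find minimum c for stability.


Stability requires cμ > λ ⇔ c > λ/μ.
λ/μ = 38.9/15.75 = 2.4698
Minimum integer c = ⌊2.4698⌋ + 1 = 3
Check: 3·15.75 = 47.25 > 38.9, while 2·15.75 = 31.50 ≤ 38.9

Final: 3 servers


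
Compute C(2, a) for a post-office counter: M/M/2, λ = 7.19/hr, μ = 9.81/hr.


a = λ/μ = 0.7329; ρ = a/2 = 0.3665
P₀ = 0.463633 (from M/M/c formula)
C(c,a) = [a^c/(c!(1−ρ))]·P₀ = [0.53718/(2·0.6335)]·0.463633
= 0.42395·0.463633 = 0.196559

Final: 0.196559


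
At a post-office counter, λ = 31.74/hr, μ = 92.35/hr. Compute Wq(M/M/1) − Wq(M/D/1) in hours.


ρ = 31.74/92.35 = 0.3437
Wq(M/M/1) = ρ/(μ−λ) = 0.3437/60.61 = 0.005671 hr
Wq(M/D/1) = ρ/(2(μ−λ)) = 0.002835 hr
Savings = 0.005671 − 0.002835 = 0.002835 hr

Final: 0.002835 hr


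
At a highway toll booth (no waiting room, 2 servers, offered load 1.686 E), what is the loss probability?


B(c,a) = (a^c/c!) / Σ_{k=0}^{c} a^k/k!
a^2/2! = 1.421298
Σ terms (k=0..2): 1.00000 + 1.68600 + 1.42130 = 4.107298
B = 1.421298/4.107298 = 0.346042

Final: 0.346042


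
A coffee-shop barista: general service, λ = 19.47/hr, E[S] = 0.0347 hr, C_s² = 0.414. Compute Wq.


ρ = λ·E[S] = 19.47·0.0347 = 0.6756
E[S²] = E[S]²(1+C_s²) = 0.0347²·(1+0.414) = 0.001703
Wq = λ·E[S²]/(2(1−ρ)) = 19.47·0.001703/(2·0.3244) = 0.05109 hr

Final: 0.05109 hr


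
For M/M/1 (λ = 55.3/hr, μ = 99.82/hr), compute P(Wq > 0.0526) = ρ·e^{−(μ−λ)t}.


ρ = 55.3/99.82 = 0.5540
P(Wq > t) = ρ·e^{−(μ−λ)t} = 0.5540·e^{−2.3418}
= 0.5540·0.096159 = 0.053272

Final: 0.053272


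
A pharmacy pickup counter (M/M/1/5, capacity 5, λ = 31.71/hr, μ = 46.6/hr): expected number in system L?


ρ = 31.71/46.6 = 0.6805
L = ρ[1 − (K+1)ρ^K + Kρ^(K+1)] / [(1−ρ)(1−ρ^(K+1))]
Numerator: 0.6805·(1 − 6·0.145899 + 5·0.099280) = 0.422578
Denominator: (0.3195)·(0.900720) = 0.287805
L = 0.422578/0.287805 = 1.4683

Final: 1.4683


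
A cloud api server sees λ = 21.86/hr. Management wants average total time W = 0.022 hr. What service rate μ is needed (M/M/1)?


W = 1/(μ−λ) ⇒ μ − λ = 1/W = 1/0.022 = 45.4545
μ = λ + 1/W = 21.86 + 45.4545 = 67.3145 per hr

Final: 67.3145 /hr


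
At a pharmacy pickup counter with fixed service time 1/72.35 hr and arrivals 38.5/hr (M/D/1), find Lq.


ρ = 38.5/72.35 = 0.5321
M/D/1: Lq = ρ²/(2(1−ρ)) = 0.2832/(2·0.4679) = 0.30262

Final: 0.30262


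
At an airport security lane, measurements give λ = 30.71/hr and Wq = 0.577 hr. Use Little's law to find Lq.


Lq = λWq = 30.71·0.577 = 17.7197

Final: 17.7197


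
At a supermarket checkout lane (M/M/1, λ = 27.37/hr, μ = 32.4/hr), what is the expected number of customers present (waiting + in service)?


ρ = λ/μ = 27.37/32.4 = 0.8448
L = ρ/(1−ρ) = 0.8448/(1 − 0.8448) = 0.8448/0.1552 = 5.4414

Final: 5.4414


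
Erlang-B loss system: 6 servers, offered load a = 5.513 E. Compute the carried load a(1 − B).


B(6,5.513) = 0.229974 (Erlang-B)
Carried load = a(1 − B) = 5.513·(1 − 0.229974) = 5.513·0.770026 = 4.2452 E

Final: 4.2452 Erlangs


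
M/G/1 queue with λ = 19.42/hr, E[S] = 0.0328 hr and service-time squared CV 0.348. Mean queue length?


ρ = λ·E[S] = 19.42·0.0328 = 0.6370
Lq = ρ²(1+C_s²)/(2(1−ρ)) = 0.4057·(1+0.348)/(2·0.3630)
= 0.4057·1.3480/0.7260 = 0.75330

Final: 0.75330


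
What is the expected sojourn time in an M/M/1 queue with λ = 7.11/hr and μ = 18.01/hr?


W = 1/(μ−λ) = 1/(18.01 − 7.11) = 1/10.90 = 0.09174 hr

Final: 0.09174 hr


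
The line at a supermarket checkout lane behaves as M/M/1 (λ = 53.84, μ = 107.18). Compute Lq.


ρ = 53.84/107.18 = 0.5023
Lq = ρ²/(1−ρ) = 0.2523/0.4977 = 0.5070

Final: 0.5070


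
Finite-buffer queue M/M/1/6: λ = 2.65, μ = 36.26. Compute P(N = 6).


ρ = λ/μ = 2.65/36.26 = 0.07308
P_K = (1−ρ)ρ^K/(1−ρ^(K+1)) = (0.9269·0.0000001524)/(1 − 0.00000001114)
= 0.0000001412/1.000000 = 0.0000001412

Final: 0.0000001412


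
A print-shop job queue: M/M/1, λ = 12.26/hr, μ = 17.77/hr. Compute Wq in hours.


ρ = 12.26/17.77 = 0.6899
Wq = ρ/(μ−λ) = 0.6899/(17.77 − 12.26) = 0.6899/5.51 = 0.1252 hr

Final: 0.1252 hr


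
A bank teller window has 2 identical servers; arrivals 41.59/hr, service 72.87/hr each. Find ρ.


ρ = λ/(cμ) = 41.59/(2·72.87) = 41.59/145.74 = 0.2854

Final: 0.2854


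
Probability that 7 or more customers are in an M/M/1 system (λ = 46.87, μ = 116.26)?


ρ = 46.87/116.26 = 0.4031
P(N ≥ n) = ρ^n = 0.4031^7 = 0.001731

Final: 0.001731


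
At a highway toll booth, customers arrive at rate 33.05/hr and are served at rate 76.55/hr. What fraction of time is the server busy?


ρ = λ/μ = 33.05/76.55 = 0.4317

Final: 0.4317


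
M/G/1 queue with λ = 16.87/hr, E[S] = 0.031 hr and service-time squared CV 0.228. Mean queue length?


ρ = λ·E[S] = 16.87·0.031 = 0.5230
Lq = ρ²(1+C_s²)/(2(1−ρ)) = 0.2735·(1+0.228)/(2·0.4770)
= 0.2735·1.2280/0.9541 = 0.35203

Final: 0.35203


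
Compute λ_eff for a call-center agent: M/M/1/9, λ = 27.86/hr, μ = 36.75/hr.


ρ = 0.7581; P_K = (1−ρ)ρ^9/(1−ρ^10) = 0.021344
λ_eff = λ(1 − P_K) = 27.86·(1 − 0.021344) = 27.86·0.978656 = 27.2654 /hr

Final: 27.2654 /hr


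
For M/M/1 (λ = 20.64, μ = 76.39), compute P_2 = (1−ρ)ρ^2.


ρ = 20.64/76.39 = 0.2702
P_n = (1−ρ)·ρ^n = (1 − 0.2702)·0.2702^2 = 0.7298·0.073004 = 0.053279

Final: 0.053279


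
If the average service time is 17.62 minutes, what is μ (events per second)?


μ = 1/(service time) in consistent units.
1 second = 0.0166667 min, so μ = 0.0166667/17.62 = 0.0009459 per second

Final: 0.0009459 /sec


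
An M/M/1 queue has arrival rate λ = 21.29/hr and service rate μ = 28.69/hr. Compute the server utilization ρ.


ρ = λ/μ = 21.29/28.69 = 0.7421

Final: 0.7421


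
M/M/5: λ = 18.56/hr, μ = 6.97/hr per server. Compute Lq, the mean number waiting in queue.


a = λ/μ = 2.6628; ρ = a/5 = 0.5326
P₀ = 0.067400
Lq = P₀·a^c·ρ / (c!·(1−ρ)²) = 0.067400·133.88316·0.5326/(120·0.21849)
= 0.18329

Final: 0.18329


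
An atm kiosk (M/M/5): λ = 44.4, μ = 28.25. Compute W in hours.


a = 1.5717; ρ = 0.3143; P₀ = 0.207270
Lq = P₀·a^c·ρ/(c!(1−ρ)²) = 0.01108
Wq = Lq/λ = 0.01108/44.4 = 0.0002494 hr
W = Wq + 1/μ = 0.0002494 + 0.03540 = 0.03565 hr

Final: 0.03565 hr


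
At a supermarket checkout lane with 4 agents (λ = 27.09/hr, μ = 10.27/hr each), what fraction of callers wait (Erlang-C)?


a = λ/μ = 2.6378; ρ = a/4 = 0.6594
P₀ = 0.062116 (from M/M/c formula)
C(c,a) = [a^c/(c!(1−ρ))]·P₀ = [48.41214/(24·0.3406)]·0.062116
= 5.92319·0.062116 = 0.367927

Final: 0.367927


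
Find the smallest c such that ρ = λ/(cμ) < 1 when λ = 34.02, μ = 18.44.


Stability requires cμ > λ ⇔ c > λ/μ.
λ/μ = 34.02/18.44 = 1.8449
Minimum integer c = ⌊1.8449⌋ + 1 = 2
Check: 2·18.44 = 36.88 > 34.02, while 1·18.44 = 18.44 ≤ 34.02

Final: 2 servers


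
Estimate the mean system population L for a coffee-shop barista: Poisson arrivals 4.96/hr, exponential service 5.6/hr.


ρ = λ/μ = 4.96/5.6 = 0.8857
L = ρ/(1−ρ) = 0.8857/(1 − 0.8857) = 0.8857/0.1143 = 7.7500

Final: 7.7500


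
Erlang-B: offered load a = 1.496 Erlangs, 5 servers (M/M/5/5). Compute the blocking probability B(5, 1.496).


B(c,a) = (a^c/c!) / Σ_{k=0}^{c} a^k/k!
a^5/5! = 0.062442
Σ terms (k=0..5): 1.00000 + 1.49600 + 1.11901 + 0.55801 + 0.20870 + 0.06244 = 4.444158
B = 0.062442/4.444158 = 0.014050

Final: 0.014050


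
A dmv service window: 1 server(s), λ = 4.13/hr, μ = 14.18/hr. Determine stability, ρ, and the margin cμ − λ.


Total capacity cμ = 1·14.18 = 14.18/hr
ρ = λ/(cμ) = 4.13/14.18 = 0.2913
Stable ⇔ ρ < 1: YES
Spare capacity = cμ − λ = 14.18 − 4.13 = 10.05/hr

Final: ρ = 0.2913; stable; margin = 10.05/hr


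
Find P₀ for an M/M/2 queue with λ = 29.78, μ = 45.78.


a = λ/μ = 29.78/45.78 = 0.6505; ρ = a/c = 0.3253
Σ_{k=0}^{1} a^k/k! (terms k=0..1) = 1.00000 + 0.65050 = 1.65050
Tail: a^2/(2!(1−ρ)) = 0.42315/(2·0.6747) = 0.31356
P₀ = 1/(1.65050 + 0.31356) = 1/1.96407 = 0.509148

Final: 0.509148


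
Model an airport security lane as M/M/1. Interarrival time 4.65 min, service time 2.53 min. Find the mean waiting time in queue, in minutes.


λ = 60/4.65 = 12.9032 /hr
μ = 60/2.53 = 23.7154 /hr
ρ = λ/μ = 12.9032/23.7154 = 0.5441
Wq = ρ/(μ−λ) = 0.5441/(23.7154−12.9032) = 0.05032 hr
In minutes: 0.05032·60 = 3.019 min

Final: 3.019 min


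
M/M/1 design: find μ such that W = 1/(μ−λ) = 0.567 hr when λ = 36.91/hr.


W = 1/(μ−λ) ⇒ μ − λ = 1/W = 1/0.567 = 1.7637
μ = λ + 1/W = 36.91 + 1.7637 = 38.6737 per hr

Final: 38.6737 /hr


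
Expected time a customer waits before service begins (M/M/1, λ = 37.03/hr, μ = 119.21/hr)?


ρ = 37.03/119.21 = 0.3106
Wq = ρ/(μ−λ) = 0.3106/(119.21 − 37.03) = 0.3106/82.18 = 0.003780 hr

Final: 0.003780 hr


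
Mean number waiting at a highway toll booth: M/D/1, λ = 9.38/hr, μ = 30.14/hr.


ρ = 9.38/30.14 = 0.3112
M/D/1: Lq = ρ²/(2(1−ρ)) = 0.09685/(2·0.6888) = 0.07031

Final: 0.07031


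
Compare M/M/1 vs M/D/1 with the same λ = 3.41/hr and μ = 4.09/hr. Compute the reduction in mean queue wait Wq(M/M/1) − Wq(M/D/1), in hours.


ρ = 3.41/4.09 = 0.8337
Wq(M/M/1) = ρ/(μ−λ) = 0.8337/0.6800 = 1.22609 hr
Wq(M/D/1) = ρ/(2(μ−λ)) = 0.61304 hr
Savings = 1.22609 − 0.61304 = 0.61304 hr

Final: 0.61304 hr


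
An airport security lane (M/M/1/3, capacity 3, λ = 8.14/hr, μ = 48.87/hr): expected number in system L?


ρ = 8.14/48.87 = 0.1666
L = ρ[1 − (K+1)ρ^K + Kρ^(K+1)] / [(1−ρ)(1−ρ^(K+1))]
Numerator: 0.1666·(1 − 4·0.004621 + 3·0.0007697) = 0.163870
Denominator: (0.8334)·(0.999230) = 0.832794
L = 0.163870/0.832794 = 0.1968

Final: 0.1968


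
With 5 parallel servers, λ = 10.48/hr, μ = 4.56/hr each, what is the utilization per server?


ρ = λ/(cμ) = 10.48/(5·4.56) = 10.48/22.80 = 0.4596

Final: 0.4596


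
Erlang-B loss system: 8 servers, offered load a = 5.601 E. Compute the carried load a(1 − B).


B(8,5.601) = 0.100205 (Erlang-B)
Carried load = a(1 − B) = 5.601·(1 − 0.100205) = 5.601·0.899795 = 5.0398 E

Final: 5.0398 Erlangs


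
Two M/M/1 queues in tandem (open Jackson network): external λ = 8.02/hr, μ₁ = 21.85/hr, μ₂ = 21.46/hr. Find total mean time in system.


Each node sees arrival rate λ = 8.02/hr (tandem ⇒ throughput preserved).
W₁ = 1/(μ₁−λ) = 1/(21.85−8.02) = 0.07231 hr
W₂ = 1/(μ₂−λ) = 1/(21.46−8.02) = 0.07440 hr
W_total = W₁ + W₂ = 0.07231 + 0.07440 = 0.14671 hr

Final: 0.14671 hr


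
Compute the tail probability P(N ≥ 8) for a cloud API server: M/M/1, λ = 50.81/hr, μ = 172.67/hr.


ρ = 50.81/172.67 = 0.2943
P(N ≥ n) = ρ^n = 0.2943^8 = 0.00005622

Final: 0.00005622


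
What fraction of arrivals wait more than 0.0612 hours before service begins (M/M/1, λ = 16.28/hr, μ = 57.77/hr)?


ρ = 16.28/57.77 = 0.2818
P(Wq > t) = ρ·e^{−(μ−λ)t} = 0.2818·e^{−2.5392}
= 0.2818·0.078930 = 0.022243

Final: 0.022243


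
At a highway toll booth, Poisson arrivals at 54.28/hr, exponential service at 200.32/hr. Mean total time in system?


W = 1/(μ−λ) = 1/(200.32 − 54.28) = 1/146.04 = 0.006847 hr

Final: 0.006847 hr


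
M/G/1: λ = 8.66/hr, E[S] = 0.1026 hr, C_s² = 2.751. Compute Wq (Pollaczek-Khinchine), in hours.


ρ = λ·E[S] = 8.66·0.1026 = 0.8885
E[S²] = E[S]²(1+C_s²) = 0.1026²·(1+2.751) = 0.039486
Wq = λ·E[S²]/(2(1−ρ)) = 8.66·0.039486/(2·0.1115) = 1.53362 hr

Final: 1.53362 hr


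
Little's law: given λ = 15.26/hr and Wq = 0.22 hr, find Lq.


Lq = λWq = 15.26·0.22 = 3.3572

Final: 3.3572


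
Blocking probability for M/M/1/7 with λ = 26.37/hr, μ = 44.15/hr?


ρ = λ/μ = 26.37/44.15 = 0.5973
P_K = (1−ρ)ρ^K/(1−ρ^(K+1)) = (0.4027·0.027118)/(1 − 0.016197)
= 0.010921/0.983803 = 0.011101

Final: 0.011101


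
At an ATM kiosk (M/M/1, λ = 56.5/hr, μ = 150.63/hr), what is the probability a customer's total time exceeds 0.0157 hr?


W ~ Exponential(μ−λ) for M/M/1.
μ − λ = 150.63 − 56.5 = 94.1300
P(W > t) = e^{−(μ−λ)t} = e^{−1.4778} = 0.228130

Final: 0.228130


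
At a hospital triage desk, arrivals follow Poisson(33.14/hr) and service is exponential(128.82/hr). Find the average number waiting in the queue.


ρ = 33.14/128.82 = 0.2573
Lq = ρ²/(1−ρ) = 0.06618/0.7427 = 0.08910

Final: 0.08910


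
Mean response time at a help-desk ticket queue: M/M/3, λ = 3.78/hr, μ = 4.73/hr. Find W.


a = 0.7992; ρ = 0.2664; P₀ = 0.447542
Lq = P₀·a^c·ρ/(c!(1−ρ)²) = 0.01884
Wq = Lq/λ = 0.01884/3.78 = 0.004985 hr
W = Wq + 1/μ = 0.004985 + 0.21142 = 0.21640 hr

Final: 0.21640 hr


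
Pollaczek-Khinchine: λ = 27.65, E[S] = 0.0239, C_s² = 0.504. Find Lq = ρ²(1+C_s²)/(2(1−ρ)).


ρ = λ·E[S] = 27.65·0.0239 = 0.6608
Lq = ρ²(1+C_s²)/(2(1−ρ)) = 0.4367·(1+0.504)/(2·0.3392)
= 0.4367·1.5040/0.6783 = 0.96826

Final: 0.96826


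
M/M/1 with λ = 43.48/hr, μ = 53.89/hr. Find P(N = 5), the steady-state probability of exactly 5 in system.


ρ = 43.48/53.89 = 0.8068
P_n = (1−ρ)·ρ^n = (1 − 0.8068)·0.8068^5 = 0.1932·0.341906 = 0.066046

Final: 0.066046


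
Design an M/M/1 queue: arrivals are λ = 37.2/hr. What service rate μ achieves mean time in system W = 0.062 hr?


W = 1/(μ−λ) ⇒ μ − λ = 1/W = 1/0.062 = 16.1290
μ = λ + 1/W = 37.2 + 16.1290 = 53.3290 per hr

Final: 53.3290 /hr


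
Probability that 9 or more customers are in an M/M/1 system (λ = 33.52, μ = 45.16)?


ρ = 33.52/45.16 = 0.7422
P(N ≥ n) = ρ^n = 0.7422^9 = 0.068383

Final: 0.068383


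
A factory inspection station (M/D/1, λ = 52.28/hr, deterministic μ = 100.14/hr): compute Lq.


ρ = 52.28/100.14 = 0.5221
M/D/1: Lq = ρ²/(2(1−ρ)) = 0.2726/(2·0.4779) = 0.28514

Final: 0.28514


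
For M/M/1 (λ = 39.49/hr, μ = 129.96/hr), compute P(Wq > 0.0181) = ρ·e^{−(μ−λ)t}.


ρ = 39.49/129.96 = 0.3039
P(Wq > t) = ρ·e^{−(μ−λ)t} = 0.3039·e^{−1.6375}
= 0.3039·0.194464 = 0.059090

Final: 0.059090


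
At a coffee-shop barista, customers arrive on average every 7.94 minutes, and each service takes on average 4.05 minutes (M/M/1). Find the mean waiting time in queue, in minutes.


λ = 60/7.94 = 7.5567 /hr
μ = 60/4.05 = 14.8148 /hr
ρ = λ/μ = 7.5567/14.8148 = 0.5101
Wq = ρ/(μ−λ) = 0.5101/(14.8148−7.5567) = 0.07028 hr
In minutes: 0.07028·60 = 4.217 min

Final: 4.217 min


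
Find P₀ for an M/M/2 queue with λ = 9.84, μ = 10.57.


a = λ/μ = 9.84/10.57 = 0.9309; ρ = a/c = 0.4655
Σ_{k=0}^{1} a^k/k! (terms k=0..1) = 1.00000 + 0.93094 = 1.93094
Tail: a^2/(2!(1−ρ)) = 0.86664/(2·0.5345) = 0.81066
P₀ = 1/(1.93094 + 0.81066) = 1/2.74159 = 0.364751

Final: 0.364751


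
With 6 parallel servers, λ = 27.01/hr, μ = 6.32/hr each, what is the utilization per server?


ρ = λ/(cμ) = 27.01/(6·6.32) = 27.01/37.92 = 0.7123

Final: 0.7123


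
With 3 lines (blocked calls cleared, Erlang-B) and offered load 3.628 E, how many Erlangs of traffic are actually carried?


B(3,3.628) = 0.415215 (Erlang-B)
Carried load = a(1 − B) = 3.628·(1 − 0.415215) = 3.628·0.584785 = 2.1216 E

Final: 2.1216 Erlangs


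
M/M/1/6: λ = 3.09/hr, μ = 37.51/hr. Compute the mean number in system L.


ρ = 3.09/37.51 = 0.08238
L = ρ[1 − (K+1)ρ^K + Kρ^(K+1)] / [(1−ρ)(1−ρ^(K+1))]
Numerator: 0.08238·(1 − 7·0.0000003125 + 6·0.00000002574) = 0.082378
Denominator: (0.9176)·(1.000000) = 0.917622
L = 0.082378/0.917622 = 0.08977

Final: 0.08977


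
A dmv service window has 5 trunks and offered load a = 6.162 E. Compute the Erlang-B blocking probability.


B(c,a) = (a^c/c!) / Σ_{k=0}^{c} a^k/k!
a^5/5! = 74.033320
Σ terms (k=0..5): 1.00000 + 6.16200 + 18.98512 + 38.99544 + 60.07248 + 74.03332 = 199.248359
B = 74.033320/199.248359 = 0.371563

Final: 0.371563


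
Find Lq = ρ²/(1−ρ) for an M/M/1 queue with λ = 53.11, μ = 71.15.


ρ = 53.11/71.15 = 0.7465
Lq = ρ²/(1−ρ) = 0.5572/0.2535 = 2.1976

Final: 2.1976


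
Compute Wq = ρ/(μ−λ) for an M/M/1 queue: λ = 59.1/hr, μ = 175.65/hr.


ρ = 59.1/175.65 = 0.3365
Wq = ρ/(μ−λ) = 0.3365/(175.65 − 59.1) = 0.3365/116.55 = 0.002887 hr

Final: 0.002887 hr


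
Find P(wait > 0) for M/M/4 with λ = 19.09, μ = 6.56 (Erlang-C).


a = λ/μ = 2.9101; ρ = a/4 = 0.7275
P₀ = 0.043071 (from M/M/c formula)
C(c,a) = [a^c/(c!(1−ρ))]·P₀ = [71.71473/(24·0.2725)]·0.043071
= 10.96617·0.043071 = 0.472318

Final: 0.472318


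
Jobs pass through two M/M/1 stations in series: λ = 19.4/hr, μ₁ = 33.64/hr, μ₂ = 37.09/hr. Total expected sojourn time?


Each node sees arrival rate λ = 19.4/hr (tandem ⇒ throughput preserved).
W₁ = 1/(μ₁−λ) = 1/(33.64−19.4) = 0.07022 hr
W₂ = 1/(μ₂−λ) = 1/(37.09−19.4) = 0.05653 hr
W_total = W₁ + W₂ = 0.07022 + 0.05653 = 0.12675 hr

Final: 0.12675 hr


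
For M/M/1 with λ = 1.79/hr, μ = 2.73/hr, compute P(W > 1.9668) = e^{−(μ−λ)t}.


W ~ Exponential(μ−λ) for M/M/1.
μ − λ = 2.73 − 1.79 = 0.9400
P(W > t) = e^{−(μ−λ)t} = e^{−1.8488} = 0.157427

Final: 0.157427


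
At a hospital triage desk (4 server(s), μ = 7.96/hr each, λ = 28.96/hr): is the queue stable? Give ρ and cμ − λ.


Total capacity cμ = 4·7.96 = 31.84/hr
ρ = λ/(cμ) = 28.96/31.84 = 0.9095
Stable ⇔ ρ < 1: YES
Spare capacity = cμ − λ = 31.84 − 28.96 = 2.88/hr

Final: ρ = 0.9095; stable; margin = 2.88/hr


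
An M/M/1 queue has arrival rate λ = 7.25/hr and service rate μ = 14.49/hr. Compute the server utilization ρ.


ρ = λ/μ = 7.25/14.49 = 0.5003

Final: 0.5003


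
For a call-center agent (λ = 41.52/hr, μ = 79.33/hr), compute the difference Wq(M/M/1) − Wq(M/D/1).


ρ = 41.52/79.33 = 0.5234
Wq(M/M/1) = ρ/(μ−λ) = 0.5234/37.81 = 0.01384 hr
Wq(M/D/1) = ρ/(2(μ−λ)) = 0.006921 hr
Savings = 0.01384 − 0.006921 = 0.006921 hr

Final: 0.006921 hr


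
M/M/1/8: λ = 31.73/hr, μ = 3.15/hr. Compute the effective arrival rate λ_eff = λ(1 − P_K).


ρ = 10.0730; P_K = (1−ρ)ρ^8/(1−ρ^9) = 0.900725
λ_eff = λ(1 − P_K) = 31.73·(1 − 0.900725) = 31.73·0.099275 = 3.1500 /hr

Final: 3.1500 /hr


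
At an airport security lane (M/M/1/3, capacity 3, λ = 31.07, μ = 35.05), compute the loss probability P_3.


ρ = λ/μ = 31.07/35.05 = 0.8864
P_K = (1−ρ)ρ^K/(1−ρ^(K+1)) = (0.1136·0.696562)/(1 − 0.617466)
= 0.079096/0.382534 = 0.206769

Final: 0.206769


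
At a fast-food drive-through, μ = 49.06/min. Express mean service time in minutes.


Mean service time = 1/μ = 1/49.06 minute = 0.02038 minute
In minutes: 0.02038 × 1 = 0.02038 min

Final: 0.02038 min


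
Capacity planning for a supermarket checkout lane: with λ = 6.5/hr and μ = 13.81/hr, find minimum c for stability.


Stability requires cμ > λ ⇔ c > λ/μ.
λ/μ = 6.5/13.81 = 0.4707
Minimum integer c = ⌊0.4707⌋ + 1 = 1
Check: 1·13.81 = 13.81 > 6.5, while 0·13.81 = 0.00 ≤ 6.5

Final: 1 servers


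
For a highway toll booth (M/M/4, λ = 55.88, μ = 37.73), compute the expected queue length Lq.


a = λ/μ = 1.4810; ρ = a/4 = 0.3703
P₀ = 0.225347
Lq = P₀·a^c·ρ / (c!·(1−ρ)²) = 0.225347·4.81148·0.3703/(24·0.39657)
= 0.04218

Final: 0.04218


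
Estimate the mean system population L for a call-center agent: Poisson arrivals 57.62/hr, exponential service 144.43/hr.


ρ = λ/μ = 57.62/144.43 = 0.3989
L = ρ/(1−ρ) = 0.3989/(1 − 0.3989) = 0.3989/0.6011 = 0.6637

Final: 0.6637


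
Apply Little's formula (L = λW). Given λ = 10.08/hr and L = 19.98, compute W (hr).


W = L/λ = 19.98/10.08 = 1.9821 hr

Final: 1.9821 hr


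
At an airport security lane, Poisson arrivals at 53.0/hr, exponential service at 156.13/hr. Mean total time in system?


W = 1/(μ−λ) = 1/(156.13 − 53.0) = 1/103.13 = 0.009696 hr

Final: 0.009696 hr


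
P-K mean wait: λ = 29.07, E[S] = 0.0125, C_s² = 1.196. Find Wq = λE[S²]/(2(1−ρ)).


ρ = λ·E[S] = 29.07·0.0125 = 0.3634
E[S²] = E[S]²(1+C_s²) = 0.0125²·(1+1.196) = 0.0003431
Wq = λ·E[S²]/(2(1−ρ)) = 29.07·0.0003431/(2·0.6366) = 0.007834 hr

Final: 0.007834 hr


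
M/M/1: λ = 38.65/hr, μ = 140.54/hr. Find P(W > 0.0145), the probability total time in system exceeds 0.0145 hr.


W ~ Exponential(μ−λ) for M/M/1.
μ − λ = 140.54 − 38.65 = 101.8900
P(W > t) = e^{−(μ−λ)t} = e^{−1.4774} = 0.228229

Final: 0.228229


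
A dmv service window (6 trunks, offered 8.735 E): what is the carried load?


B(6,8.735) = 0.427763 (Erlang-B)
Carried load = a(1 − B) = 8.735·(1 − 0.427763) = 8.735·0.572237 = 4.9985 E

Final: 4.9985 Erlangs


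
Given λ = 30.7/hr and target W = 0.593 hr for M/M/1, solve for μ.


W = 1/(μ−λ) ⇒ μ − λ = 1/W = 1/0.593 = 1.6863
μ = λ + 1/W = 30.7 + 1.6863 = 32.3863 per hr

Final: 32.3863 /hr


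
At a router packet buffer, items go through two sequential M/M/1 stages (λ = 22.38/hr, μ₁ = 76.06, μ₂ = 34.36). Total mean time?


Each node sees arrival rate λ = 22.38/hr (tandem ⇒ throughput preserved).
W₁ = 1/(μ₁−λ) = 1/(76.06−22.38) = 0.01863 hr
W₂ = 1/(μ₂−λ) = 1/(34.36−22.38) = 0.08347 hr
W_total = W₁ + W₂ = 0.01863 + 0.08347 = 0.10210 hr

Final: 0.10210 hr


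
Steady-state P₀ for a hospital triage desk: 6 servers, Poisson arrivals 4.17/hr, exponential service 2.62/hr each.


a = λ/μ = 4.17/2.62 = 1.5916; ρ = a/c = 0.2653
Σ_{k=0}^{5} a^k/k! (terms k=0..5) = 1.00000 + 1.59160 + 1.26660 + 0.67197 + 0.26738 + 0.08511 = 4.88267
Tail: a^6/(6!(1−ρ)) = 16.25581/(720·0.7347) = 0.03073
P₀ = 1/(4.88267 + 0.03073) = 1/4.91340 = 0.203525

Final: 0.203525


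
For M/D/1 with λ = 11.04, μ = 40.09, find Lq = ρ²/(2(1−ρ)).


ρ = 11.04/40.09 = 0.2754
M/D/1: Lq = ρ²/(2(1−ρ)) = 0.07583/(2·0.7246) = 0.05233

Final: 0.05233


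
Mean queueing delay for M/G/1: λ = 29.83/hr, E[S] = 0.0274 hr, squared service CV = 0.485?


ρ = λ·E[S] = 29.83·0.0274 = 0.8173
E[S²] = E[S]²(1+C_s²) = 0.0274²·(1+0.485) = 0.001115
Wq = λ·E[S²]/(2(1−ρ)) = 29.83·0.001115/(2·0.1827) = 0.09104 hr

Final: 0.09104 hr


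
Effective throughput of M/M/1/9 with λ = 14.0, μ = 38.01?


ρ = 0.3683; P_K = (1−ρ)ρ^9/(1−ρ^10) = 0.00007881
λ_eff = λ(1 − P_K) = 14.0·(1 − 0.00007881) = 14.0·0.999921 = 13.9989 /hr

Final: 13.9989 /hr


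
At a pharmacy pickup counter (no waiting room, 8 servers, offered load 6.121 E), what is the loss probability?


B(c,a) = (a^c/c!) / Σ_{k=0}^{c} a^k/k!
a^8/8! = 48.871820
Σ terms (k=0..8): 1.00000 + 6.12100 + 18.73332 + 38.22222 + 58.48955 + 71.60291 + 73.04690 + 63.87430 + 48.87182 = 379.962008
B = 48.871820/379.962008 = 0.128623

Final: 0.128623


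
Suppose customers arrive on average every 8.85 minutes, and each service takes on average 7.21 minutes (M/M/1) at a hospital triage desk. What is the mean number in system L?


λ = 60/8.85 = 6.7797 /hr
μ = 60/7.21 = 8.3218 /hr
ρ = λ/μ = 6.7797/8.3218 = 0.8147
L = ρ/(1−ρ) = 0.8147/0.1853 = 4.3963

Final: 4.3963


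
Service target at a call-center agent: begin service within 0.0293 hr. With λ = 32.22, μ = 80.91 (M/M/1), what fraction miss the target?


ρ = 32.22/80.91 = 0.3982
P(Wq > t) = ρ·e^{−(μ−λ)t} = 0.3982·e^{−1.4266}
= 0.3982·0.240120 = 0.095621

Final: 0.095621


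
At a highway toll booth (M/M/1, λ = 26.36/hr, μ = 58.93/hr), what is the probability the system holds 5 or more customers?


ρ = 26.36/58.93 = 0.4473
P(N ≥ n) = ρ^n = 0.4473^5 = 0.017908

Final: 0.017908


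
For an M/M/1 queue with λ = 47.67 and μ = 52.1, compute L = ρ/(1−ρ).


ρ = λ/μ = 47.67/52.1 = 0.9150
L = ρ/(1−ρ) = 0.9150/(1 − 0.9150) = 0.9150/0.08503 = 10.7607

Final: 10.7607


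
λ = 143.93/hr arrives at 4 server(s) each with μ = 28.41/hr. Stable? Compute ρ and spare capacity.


Total capacity cμ = 4·28.41 = 113.64/hr
ρ = λ/(cμ) = 143.93/113.64 = 1.2665
Stable ⇔ ρ < 1: NO
Spare capacity = cμ − λ = 113.64 − 143.93 = -30.29/hr

Final: ρ = 1.2665; unstable; margin = -30.29/hr


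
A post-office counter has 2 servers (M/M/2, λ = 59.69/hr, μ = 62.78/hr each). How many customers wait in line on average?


a = λ/μ = 0.9508; ρ = a/2 = 0.4754
P₀ = 0.355574
Lq = P₀·a^c·ρ / (c!·(1−ρ)²) = 0.355574·0.90398·0.4754/(2·0.27522)
= 0.27761

Final: 0.27761


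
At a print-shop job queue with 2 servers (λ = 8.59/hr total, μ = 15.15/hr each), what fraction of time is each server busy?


ρ = λ/(cμ) = 8.59/(2·15.15) = 8.59/30.30 = 0.2835

Final: 0.2835


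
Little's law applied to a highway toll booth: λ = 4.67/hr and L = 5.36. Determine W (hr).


W = L/λ = 5.36/4.67 = 1.1478 hr

Final: 1.1478 hr


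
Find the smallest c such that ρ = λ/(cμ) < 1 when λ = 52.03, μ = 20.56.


Stability requires cμ > λ ⇔ c > λ/μ.
λ/μ = 52.03/20.56 = 2.5306
Minimum integer c = ⌊2.5306⌋ + 1 = 3
Check: 3·20.56 = 61.68 > 52.03, while 2·20.56 = 41.12 ≤ 52.03

Final: 3 servers


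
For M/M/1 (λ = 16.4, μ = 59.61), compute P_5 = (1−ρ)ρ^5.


ρ = 16.4/59.61 = 0.2751
P_n = (1−ρ)·ρ^n = (1 − 0.2751)·0.2751^5 = 0.7249·0.001576 = 0.001143

Final: 0.001143


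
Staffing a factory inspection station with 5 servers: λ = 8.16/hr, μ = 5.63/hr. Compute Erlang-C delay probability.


a = λ/μ = 1.4494; ρ = a/5 = 0.2899
P₀ = 0.234406 (from M/M/c formula)
C(c,a) = [a^c/(c!(1−ρ))]·P₀ = [6.39601/(120·0.7101)]·0.234406
= 0.07506·0.234406 = 0.017594

Final: 0.017594


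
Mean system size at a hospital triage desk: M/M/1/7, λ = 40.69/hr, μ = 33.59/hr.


ρ = 40.69/33.59 = 1.2114
L = ρ[1 − (K+1)ρ^K + Kρ^(K+1)] / [(1−ρ)(1−ρ^(K+1))]
Numerator: 1.2114·(1 − 8·3.827752 + 7·4.636833) = 3.435230
Denominator: (-0.2114)·(-3.636833) = 0.768726
L = 3.435230/0.768726 = 4.4687

Final: 4.4687


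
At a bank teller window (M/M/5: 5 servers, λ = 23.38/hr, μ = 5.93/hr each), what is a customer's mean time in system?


a = 3.9427; ρ = 0.7885; P₀ = 0.014176
Lq = P₀·a^c·ρ/(c!(1−ρ)²) = 1.98456
Wq = Lq/λ = 1.98456/23.38 = 0.08488 hr
W = Wq + 1/μ = 0.08488 + 0.16863 = 0.25352 hr

Final: 0.25352 hr


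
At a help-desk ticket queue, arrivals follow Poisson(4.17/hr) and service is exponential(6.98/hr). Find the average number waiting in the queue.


ρ = 4.17/6.98 = 0.5974
Lq = ρ²/(1−ρ) = 0.3569/0.4026 = 0.8866

Final: 0.8866


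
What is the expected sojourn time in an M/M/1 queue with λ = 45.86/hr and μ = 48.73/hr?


W = 1/(μ−λ) = 1/(48.73 − 45.86) = 1/2.87 = 0.3484 hr

Final: 0.3484 hr


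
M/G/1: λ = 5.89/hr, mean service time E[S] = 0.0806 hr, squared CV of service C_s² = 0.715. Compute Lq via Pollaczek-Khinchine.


ρ = λ·E[S] = 5.89·0.0806 = 0.4747
Lq = ρ²(1+C_s²)/(2(1−ρ)) = 0.2254·(1+0.715)/(2·0.5253)
= 0.2254·1.7150/1.0505 = 0.36792

Final: 0.36792


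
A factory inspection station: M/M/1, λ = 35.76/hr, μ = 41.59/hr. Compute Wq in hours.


ρ = 35.76/41.59 = 0.8598
Wq = ρ/(μ−λ) = 0.8598/(41.59 − 35.76) = 0.8598/5.83 = 0.1475 hr

Final: 0.1475 hr


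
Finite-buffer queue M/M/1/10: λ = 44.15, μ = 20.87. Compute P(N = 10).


ρ = λ/μ = 44.15/20.87 = 2.1155
P_K = (1−ρ)ρ^K/(1−ρ^(K+1)) = (-1.1155·1795.074958)/(1 − 3797.439359)
= -2002.364400/-3796.439359 = 0.527432

Final: 0.527432


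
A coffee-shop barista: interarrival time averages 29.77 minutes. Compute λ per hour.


λ = 1/(interarrival time) in consistent units.
1 hour = 60 min, so λ = 60/29.77 = 2.0155 per hour

Final: 2.0155 /hr


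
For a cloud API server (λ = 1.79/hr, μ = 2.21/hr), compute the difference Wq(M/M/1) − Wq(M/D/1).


ρ = 1.79/2.21 = 0.8100
Wq(M/M/1) = ρ/(μ−λ) = 0.8100/0.4200 = 1.92846 hr
Wq(M/D/1) = ρ/(2(μ−λ)) = 0.96423 hr
Savings = 1.92846 − 0.96423 = 0.96423 hr

Final: 0.96423 hr


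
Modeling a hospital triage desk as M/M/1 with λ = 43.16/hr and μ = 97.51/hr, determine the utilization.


ρ = λ/μ = 43.16/97.51 = 0.4426

Final: 0.4426


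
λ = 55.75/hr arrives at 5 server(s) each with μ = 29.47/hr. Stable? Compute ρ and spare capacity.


Total capacity cμ = 5·29.47 = 147.35/hr
ρ = λ/(cμ) = 55.75/147.35 = 0.3784
Stable ⇔ ρ < 1: YES
Spare capacity = cμ − λ = 147.35 − 55.75 = 91.60/hr

Final: ρ = 0.3784; stable; margin = 91.60/hr


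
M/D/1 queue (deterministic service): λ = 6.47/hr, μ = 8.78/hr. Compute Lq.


ρ = 6.47/8.78 = 0.7369
M/D/1: Lq = ρ²/(2(1−ρ)) = 0.5430/(2·0.2631) = 1.03198

Final: 1.03198


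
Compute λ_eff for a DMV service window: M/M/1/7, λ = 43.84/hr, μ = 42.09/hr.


ρ = 1.0416; P_K = (1−ρ)ρ^7/(1−ρ^8) = 0.143529
λ_eff = λ(1 − P_K) = 43.84·(1 − 0.143529) = 43.84·0.856471 = 37.5477 /hr

Final: 37.5477 /hr


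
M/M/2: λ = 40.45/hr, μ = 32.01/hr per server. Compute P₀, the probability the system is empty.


a = λ/μ = 40.45/32.01 = 1.2637; ρ = a/c = 0.6318
Σ_{k=0}^{1} a^k/k! (terms k=0..1) = 1.00000 + 1.26367 = 2.26367
Tail: a^2/(2!(1−ρ)) = 1.59686/(2·0.3682) = 2.16866
P₀ = 1/(2.26367 + 2.16866) = 1/4.43233 = 0.225615

Final: 0.225615


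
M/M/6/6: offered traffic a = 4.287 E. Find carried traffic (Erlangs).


B(6,4.287) = 0.138235 (Erlang-B)
Carried load = a(1 − B) = 4.287·(1 − 0.138235) = 4.287·0.861765 = 3.6944 E

Final: 3.6944 Erlangs


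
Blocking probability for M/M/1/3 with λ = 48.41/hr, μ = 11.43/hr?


ρ = λ/μ = 48.41/11.43 = 4.2353
P_K = (1−ρ)ρ^K/(1−ρ^(K+1)) = (-3.2353·75.974274)/(1 − 321.777304)
= -245.803031/-320.777304 = 0.766273

Final: 0.766273


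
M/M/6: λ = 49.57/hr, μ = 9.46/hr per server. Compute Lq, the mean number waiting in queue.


a = λ/μ = 5.2400; ρ = a/6 = 0.8733
P₀ = 0.002983
Lq = P₀·a^c·ρ / (c!·(1−ρ)²) = 0.002983·20699.82601·0.8733/(720·0.01605)
= 4.66749

Final: 4.66749


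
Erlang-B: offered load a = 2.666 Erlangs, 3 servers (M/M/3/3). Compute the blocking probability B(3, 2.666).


B(c,a) = (a^c/c!) / Σ_{k=0}^{c} a^k/k!
a^3/3! = 3.158124
Σ terms (k=0..3): 1.00000 + 2.66600 + 3.55378 + 3.15812 = 10.377902
B = 3.158124/10.377902 = 0.304312

Final: 0.304312


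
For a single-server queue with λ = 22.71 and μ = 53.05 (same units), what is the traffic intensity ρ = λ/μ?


ρ = λ/μ = 22.71/53.05 = 0.4281

Final: 0.4281


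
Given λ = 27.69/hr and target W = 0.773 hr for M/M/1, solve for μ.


W = 1/(μ−λ) ⇒ μ − λ = 1/W = 1/0.773 = 1.2937
μ = λ + 1/W = 27.69 + 1.2937 = 28.9837 per hr

Final: 28.9837 /hr


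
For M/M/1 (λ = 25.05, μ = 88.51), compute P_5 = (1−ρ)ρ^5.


ρ = 25.05/88.51 = 0.2830
P_n = (1−ρ)·ρ^n = (1 − 0.2830)·0.2830^5 = 0.7170·0.001816 = 0.001302

Final: 0.001302


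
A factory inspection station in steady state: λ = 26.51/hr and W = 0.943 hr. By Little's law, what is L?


L = λW = 26.51·0.943 = 24.9989

Final: 24.9989


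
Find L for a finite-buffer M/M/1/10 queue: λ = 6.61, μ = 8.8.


ρ = 6.61/8.8 = 0.7511
L = ρ[1 − (K+1)ρ^K + Kρ^(K+1)] / [(1−ρ)(1−ρ^(K+1))]
Numerator: 0.7511·(1 − 11·0.057173 + 10·0.042944) = 0.601319
Denominator: (0.2489)·(0.957056) = 0.238176
L = 0.601319/0.238176 = 2.5247

Final: 2.5247


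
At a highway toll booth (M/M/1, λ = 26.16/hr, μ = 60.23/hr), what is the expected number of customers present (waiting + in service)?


ρ = λ/μ = 26.16/60.23 = 0.4343
L = ρ/(1−ρ) = 0.4343/(1 − 0.4343) = 0.4343/0.5657 = 0.7678

Final: 0.7678


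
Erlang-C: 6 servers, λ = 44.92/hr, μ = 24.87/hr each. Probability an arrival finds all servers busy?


a = λ/μ = 1.8062; ρ = a/6 = 0.3010
P₀ = 0.164148 (from M/M/c formula)
C(c,a) = [a^c/(c!(1−ρ))]·P₀ = [34.72032/(720·0.6990)]·0.164148
= 0.06899·0.164148 = 0.011325

Final: 0.011325


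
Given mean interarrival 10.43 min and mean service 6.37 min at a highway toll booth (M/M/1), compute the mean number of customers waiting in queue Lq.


λ = 60/10.43 = 5.7526 /hr
μ = 60/6.37 = 9.4192 /hr
ρ = λ/μ = 5.7526/9.4192 = 0.6107
Lq = ρ²/(1−ρ) = 0.3730/0.3893 = 0.9582

Final: 0.9582


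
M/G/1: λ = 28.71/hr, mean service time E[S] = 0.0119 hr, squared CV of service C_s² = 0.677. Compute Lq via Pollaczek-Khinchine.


ρ = λ·E[S] = 28.71·0.0119 = 0.3416
Lq = ρ²(1+C_s²)/(2(1−ρ)) = 0.1167·(1+0.677)/(2·0.6584)
= 0.1167·1.6770/1.3167 = 0.14866

Final: 0.14866


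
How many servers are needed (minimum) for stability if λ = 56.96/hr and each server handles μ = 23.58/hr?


Stability requires cμ > λ ⇔ c > λ/μ.
λ/μ = 56.96/23.58 = 2.4156
Minimum integer c = ⌊2.4156⌋ + 1 = 3
Check: 3·23.58 = 70.74 > 56.96, while 2·23.58 = 47.16 ≤ 56.96

Final: 3 servers


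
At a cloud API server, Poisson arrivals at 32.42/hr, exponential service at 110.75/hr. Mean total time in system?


W = 1/(μ−λ) = 1/(110.75 − 32.42) = 1/78.33 = 0.01277 hr

Final: 0.01277 hr


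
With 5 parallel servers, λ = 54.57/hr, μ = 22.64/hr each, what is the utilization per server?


ρ = λ/(cμ) = 54.57/(5·22.64) = 54.57/113.20 = 0.4821

Final: 0.4821


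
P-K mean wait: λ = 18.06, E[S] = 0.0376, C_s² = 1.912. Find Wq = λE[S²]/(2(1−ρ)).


ρ = λ·E[S] = 18.06·0.0376 = 0.6791
E[S²] = E[S]²(1+C_s²) = 0.0376²·(1+1.912) = 0.004117
Wq = λ·E[S²]/(2(1−ρ)) = 18.06·0.004117/(2·0.3209) = 0.11583 hr

Final: 0.11583 hr


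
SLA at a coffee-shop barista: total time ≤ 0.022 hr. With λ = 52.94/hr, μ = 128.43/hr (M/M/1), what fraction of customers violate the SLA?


W ~ Exponential(μ−λ) for M/M/1.
μ − λ = 128.43 − 52.94 = 75.4900
P(W > t) = e^{−(μ−λ)t} = e^{−1.6608} = 0.189991

Final: 0.189991


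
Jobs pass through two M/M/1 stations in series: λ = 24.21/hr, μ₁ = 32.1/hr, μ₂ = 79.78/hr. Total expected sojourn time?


Each node sees arrival rate λ = 24.21/hr (tandem ⇒ throughput preserved).
W₁ = 1/(μ₁−λ) = 1/(32.1−24.21) = 0.12674 hr
W₂ = 1/(μ₂−λ) = 1/(79.78−24.21) = 0.01800 hr
W_total = W₁ + W₂ = 0.12674 + 0.01800 = 0.14474 hr

Final: 0.14474 hr
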